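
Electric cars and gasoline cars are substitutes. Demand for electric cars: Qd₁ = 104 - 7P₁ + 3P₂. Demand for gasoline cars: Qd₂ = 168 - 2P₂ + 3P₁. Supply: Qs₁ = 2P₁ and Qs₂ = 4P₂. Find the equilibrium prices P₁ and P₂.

P₁ = 376/15, P₂ = 608/15

Market 1: 104 - 7P₁ + 3P₂ = 2P₁ → 9P₁ - 3P₂ = 104.
Market 2: 6P₂ - 3P₁ = 168.
Eliminating P₂: 6×(1) + 3×(2) gives 45P₁ = 1128, so P₁ = 376/15.
Back-substitute into (2): P₂ = (168 + 3×376/15) / 6 = 608/15.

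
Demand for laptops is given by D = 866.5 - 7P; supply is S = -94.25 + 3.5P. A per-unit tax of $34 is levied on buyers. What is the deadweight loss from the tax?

Pre-tax equilibrium: P* = 91.5, Q* = 226.
Tax on buyers shifts demand to D = 866.5 − 7(P + 34) = 628.5 - 7P.
628.5 - 7P = -94.25 + 3.5P gives seller price Ps = 413/6; buyers pay Pb = 413/6 + 34 = 617/6.
New quantity: Q = 866.5 − 7(617/6) = 440/3.
DWL = ½ × 34 × (226 − 440/3) = 4046/3.

Deadweight loss = 4046/3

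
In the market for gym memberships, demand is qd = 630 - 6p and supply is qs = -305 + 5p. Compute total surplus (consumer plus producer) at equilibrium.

Equilibrium: 630 - 6p = -305 + 5p gives p* = 85, q* = 120.
Demand choke price: p = 105; supply starts at p = 61.
CS = ½(105 − 85)(120) = 1200; PS = ½(85 − 61)(120) = 1440.

Total surplus = 2640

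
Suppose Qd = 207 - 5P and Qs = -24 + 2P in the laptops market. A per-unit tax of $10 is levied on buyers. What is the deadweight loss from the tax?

Deadweight loss = 500/7

Pre-tax equilibrium: P* = 33, Q* = 42.
Tax on buyers shifts demand to Qd = 207 − 5(P + 10) = 157 - 5P.
157 - 5P = -24 + 2P gives seller price Ps = 181/7; buyers pay Pb = 181/7 + 10 = 251/7.
New quantity: Q = 207 − 5(251/7) = 194/7.
DWL = ½ × 10 × (42 − 194/7) = 500/7.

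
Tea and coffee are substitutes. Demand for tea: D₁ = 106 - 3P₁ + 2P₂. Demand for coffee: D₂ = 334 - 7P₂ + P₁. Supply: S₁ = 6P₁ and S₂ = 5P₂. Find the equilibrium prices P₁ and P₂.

P₁ = 970/53, P₂ = 1556/53

Market 1: 106 - 3P₁ + 2P₂ = 6P₁ → 9P₁ - 2P₂ = 106.
Market 2: 12P₂ - P₁ = 334.
Eliminating P₂: 12×(1) + 2×(2) gives 106P₁ = 1940, so P₁ = 970/53.
Back-substitute into (2): P₂ = (334 + 1×970/53) / 12 = 1556/53.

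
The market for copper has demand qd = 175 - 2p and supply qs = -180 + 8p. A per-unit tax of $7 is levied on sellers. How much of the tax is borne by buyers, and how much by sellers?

Pre-tax equilibrium: p* = 35.5, q* = 104.
Tax on sellers shifts supply to qs = -180 + 8(p − 7) = -236 + 8p.
175 - 2p = -236 + 8p gives buyer price pb = 41.1; sellers receive ps = 41.1 − 7 = 34.1.
New quantity: q = 175 − 2(41.1) = 92.8.
Buyer burden = 41.1 − 35.5 = 5.6; seller burden = 35.5 − 34.1 = 1.4.

Buyers bear $5.6, sellers bear $1.4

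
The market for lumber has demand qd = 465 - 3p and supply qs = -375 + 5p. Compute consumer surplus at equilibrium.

Consumer surplus = 3750

Equilibrium: 465 - 3p = -375 + 5p gives p* = 105, q* = 150.
Demand choke price (qd = 0): p = 155.
CS = ½(155 − 105)(150) = 3750.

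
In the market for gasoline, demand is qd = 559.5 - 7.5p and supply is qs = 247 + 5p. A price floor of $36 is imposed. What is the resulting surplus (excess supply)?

Equilibrium price would be p* = 25, so the floor at 36 binds.
At p = 36: qd = 289.5, qs = 427.
Surplus = 427 − 289.5 = 137.5.

Surplus = 137.5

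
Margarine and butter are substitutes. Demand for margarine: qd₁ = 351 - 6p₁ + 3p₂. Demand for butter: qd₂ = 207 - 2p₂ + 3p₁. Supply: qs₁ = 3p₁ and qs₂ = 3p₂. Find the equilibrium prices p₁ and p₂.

Market 1: 351 - 6p₁ + 3p₂ = 3p₁ → 9p₁ - 3p₂ = 351.
Market 2: 5p₂ - 3p₁ = 207.
Eliminating p₂: 5×(1) + 3×(2) gives 36p₁ = 2376, so p₁ = 66.
Back-substitute into (2): p₂ = (207 + 3×66) / 5 = 81.

p₁ = 66, p₂ = 81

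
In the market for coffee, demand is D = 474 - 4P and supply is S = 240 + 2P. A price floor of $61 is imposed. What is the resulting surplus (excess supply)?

Equilibrium price would be P* = 39, so the floor at 61 binds.
At P = 61: D = 230, S = 362.
Surplus = 362 − 230 = 132.

Surplus = 132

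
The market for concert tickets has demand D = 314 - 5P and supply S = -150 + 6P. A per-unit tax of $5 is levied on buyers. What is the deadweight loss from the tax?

Pre-tax equilibrium: P* = 464/11, Q* = 1134/11.
Tax on buyers shifts demand to D = 314 − 5(P + 5) = 289 - 5P.
289 - 5P = -150 + 6P gives seller price Ps = 439/11; buyers pay Pb = 439/11 + 5 = 494/11.
New quantity: Q = 314 − 5(494/11) = 984/11.
DWL = ½ × 5 × (1134/11 − 984/11) = 375/11.

Deadweight loss = 375/11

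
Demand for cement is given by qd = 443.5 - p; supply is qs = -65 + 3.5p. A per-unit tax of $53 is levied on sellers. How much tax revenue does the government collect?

Tax revenue = 275971/18

Pre-tax equilibrium: p* = 113, q* = 330.5.
Tax on sellers shifts supply to qs = -65 + 3.5(p − 53) = -250.5 + 3.5p.
443.5 - p = -250.5 + 3.5p gives buyer price pb = 1388/9; sellers receive ps = 1388/9 − 53 = 911/9.
New quantity: q = 443.5 − 1(1388/9) = 5207/18.
Revenue = 53 × 5207/18 = 275971/18.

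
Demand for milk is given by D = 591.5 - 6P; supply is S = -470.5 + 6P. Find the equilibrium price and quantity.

Set D = S: 591.5 - 6P = -470.5 + 6P.
1062 = 12P, so P* = 88.5.
Q* = 591.5 − 6(88.5) = 60.5.

P* = 88.5, Q* = 60.5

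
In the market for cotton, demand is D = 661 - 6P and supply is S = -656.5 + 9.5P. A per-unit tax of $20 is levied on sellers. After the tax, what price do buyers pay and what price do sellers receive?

Buyers pay 3015/31, sellers receive 2395/31

Pre-tax equilibrium: P* = 85, Q* = 151.
Tax on sellers shifts supply to S = -656.5 + 9.5(P − 20) = -846.5 + 9.5P.
661 - 6P = -846.5 + 9.5P gives buyer price Pb = 3015/31; sellers receive Ps = 3015/31 − 20 = 2395/31.
New quantity: Q = 661 − 6(3015/31) = 2401/31.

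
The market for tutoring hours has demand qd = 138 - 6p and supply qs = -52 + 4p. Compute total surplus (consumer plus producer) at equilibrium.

Total surplus = 120

Equilibrium: 138 - 6p = -52 + 4p gives p* = 19, q* = 24.
Demand choke price: p = 23; supply starts at p = 13.
CS = ½(23 − 19)(24) = 48; PS = ½(19 − 13)(24) = 72.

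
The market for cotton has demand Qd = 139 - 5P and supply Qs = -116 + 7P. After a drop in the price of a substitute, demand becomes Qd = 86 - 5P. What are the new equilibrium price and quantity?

P' = 101/6, Q' = 11/6

Original equilibrium: P* = 21.25, Q* = 32.75.
New equilibrium: 86 - 5P = -116 + 7P, so 202 = 12P and P' = 101/6; Q' = 86 − 5(101/6) = 11/6.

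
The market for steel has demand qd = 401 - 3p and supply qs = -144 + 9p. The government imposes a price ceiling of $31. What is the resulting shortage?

Equilibrium price would be p* = 545/12, so the ceiling at 31 binds.
At p = 31: qd = 401 − 3(31) = 308, qs = -144 + 9(31) = 135.
Shortage = 308 − 135 = 173.

Shortage = 173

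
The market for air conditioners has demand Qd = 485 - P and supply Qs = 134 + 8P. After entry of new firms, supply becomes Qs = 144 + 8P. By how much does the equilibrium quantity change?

ΔQ = 10/9

Original equilibrium: P* = 39, Q* = 446.
New equilibrium: 485 - P = 144 + 8P, so 341 = 9P and P' = 341/9; Q' = 485 − 1(341/9) = 4024/9.
Change in quantity: 4024/9 − 446 = 10/9.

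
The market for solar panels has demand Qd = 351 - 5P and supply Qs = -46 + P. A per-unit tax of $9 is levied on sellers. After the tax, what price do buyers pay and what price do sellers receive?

Buyers pay 203/3, sellers receive 176/3

Pre-tax equilibrium: P* = 397/6, Q* = 121/6.
Tax on sellers shifts supply to Qs = -46 + 1(P − 9) = -55 + P.
351 - 5P = -55 + P gives buyer price Pb = 203/3; sellers receive Ps = 203/3 − 9 = 176/3.
New quantity: Q = 351 − 5(203/3) = 38/3.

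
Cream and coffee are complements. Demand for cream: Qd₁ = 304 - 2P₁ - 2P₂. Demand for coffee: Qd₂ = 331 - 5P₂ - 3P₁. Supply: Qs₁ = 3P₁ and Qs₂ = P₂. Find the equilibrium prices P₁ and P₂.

P₁ = 581/12, P₂ = 743/24

Market 1: 304 - 2P₁ - 2P₂ = 3P₁ → 5P₁ + 2P₂ = 304.
Market 2: 6P₂ + 3P₁ = 331.
Eliminating P₂: 6×(1) − 2×(2) gives 24P₁ = 1162, so P₁ = 581/12.
Back-substitute into (2): P₂ = (331 − 3×581/12) / 6 = 743/24.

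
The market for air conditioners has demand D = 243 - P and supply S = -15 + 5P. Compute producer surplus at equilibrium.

Producer surplus = 4000

Equilibrium: 243 - P = -15 + 5P gives P* = 43, Q* = 200.
Supply starts at P = 3 (where S = 0).
PS = ½(43 − 3)(200) = 4000.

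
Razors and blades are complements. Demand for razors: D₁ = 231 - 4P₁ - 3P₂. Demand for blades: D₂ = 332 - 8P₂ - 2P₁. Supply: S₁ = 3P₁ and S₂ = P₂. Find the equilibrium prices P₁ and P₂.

Market 1: 231 - 4P₁ - 3P₂ = 3P₁ → 7P₁ + 3P₂ = 231.
Market 2: 9P₂ + 2P₁ = 332.
Eliminating P₂: 9×(1) − 3×(2) gives 57P₁ = 1083, so P₁ = 19.
Back-substitute into (2): P₂ = (332 − 2×19) / 9 = 98/3.

P₁ = 19, P₂ = 98/3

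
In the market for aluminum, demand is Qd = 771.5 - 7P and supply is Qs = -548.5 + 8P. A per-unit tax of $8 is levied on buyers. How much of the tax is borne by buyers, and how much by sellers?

Pre-tax equilibrium: P* = 88, Q* = 155.5.
Tax on buyers shifts demand to Qd = 771.5 − 7(P + 8) = 715.5 - 7P.
715.5 - 7P = -548.5 + 8P gives seller price Ps = 1264/15; buyers pay Pb = 1264/15 + 8 = 1384/15.
New quantity: Q = 771.5 − 7(1384/15) = 3769/30.
Buyer burden = 1384/15 − 88 = 64/15; seller burden = 88 − 1264/15 = 56/15.

Buyers bear 64/15, sellers bear 56/15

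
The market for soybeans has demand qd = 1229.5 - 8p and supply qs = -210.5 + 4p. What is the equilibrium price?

p* = 120

Set qd = qs: 1229.5 - 8p = -210.5 + 4p.
1440 = 12p, so p* = 120.
q* = 1229.5 − 8(120) = 269.5.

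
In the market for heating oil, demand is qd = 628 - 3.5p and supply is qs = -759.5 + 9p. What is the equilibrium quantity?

Set qd = qs: 628 - 3.5p = -759.5 + 9p.
1387.5 = 12.5p, so p* = 111.
q* = 628 − 3.5(111) = 239.5.

q* = 239.5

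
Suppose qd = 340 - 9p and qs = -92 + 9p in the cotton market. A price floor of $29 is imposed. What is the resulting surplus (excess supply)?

Equilibrium price would be p* = 24, so the floor at 29 binds.
At p = 29: qd = 79, qs = 169.
Surplus = 169 − 79 = 90.

Surplus = 90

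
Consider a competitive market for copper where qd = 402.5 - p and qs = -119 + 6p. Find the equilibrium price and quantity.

Set qd = qs: 402.5 - p = -119 + 6p.
521.5 = 7p, so p* = 74.5.
q* = 402.5 − 1(74.5) = 328.

p* = 74.5, q* = 328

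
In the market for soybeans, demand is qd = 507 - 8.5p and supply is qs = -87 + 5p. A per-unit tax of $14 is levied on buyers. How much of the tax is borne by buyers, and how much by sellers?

Pre-tax equilibrium: p* = 44, q* = 133.
Tax on buyers shifts demand to qd = 507 − 8.5(p + 14) = 388 - 8.5p.
388 - 8.5p = -87 + 5p gives seller price ps = 950/27; buyers pay pb = 950/27 + 14 = 1328/27.
New quantity: q = 507 − 8.5(1328/27) = 2401/27.
Buyer burden = 1328/27 − 44 = 140/27; seller burden = 44 − 950/27 = 238/27.

Buyers bear 140/27, sellers bear 238/27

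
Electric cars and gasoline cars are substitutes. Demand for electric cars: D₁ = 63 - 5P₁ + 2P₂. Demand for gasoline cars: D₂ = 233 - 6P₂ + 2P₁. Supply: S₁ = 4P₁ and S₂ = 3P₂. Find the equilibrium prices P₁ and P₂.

Market 1: 63 - 5P₁ + 2P₂ = 4P₁ → 9P₁ - 2P₂ = 63.
Market 2: 9P₂ - 2P₁ = 233.
Eliminating P₂: 9×(1) + 2×(2) gives 77P₁ = 1033, so P₁ = 1033/77.
Back-substitute into (2): P₂ = (233 + 2×1033/77) / 9 = 2223/77.

P₁ = 1033/77, P₂ = 2223/77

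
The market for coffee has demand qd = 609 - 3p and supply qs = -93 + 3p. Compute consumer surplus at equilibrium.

Consumer surplus = 11094

Equilibrium: 609 - 3p = -93 + 3p gives p* = 117, q* = 258.
Demand choke price (qd = 0): p = 203.
CS = ½(203 − 117)(258) = 11094.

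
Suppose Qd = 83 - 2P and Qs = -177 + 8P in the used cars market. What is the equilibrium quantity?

Q* = 31

Set Qd = Qs: 83 - 2P = -177 + 8P.
260 = 10P, so P* = 26.
Q* = 83 − 2(26) = 31.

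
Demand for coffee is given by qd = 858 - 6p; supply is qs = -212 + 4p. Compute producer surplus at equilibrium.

Equilibrium: 858 - 6p = -212 + 4p gives p* = 107, q* = 216.
Supply starts at p = 53 (where qs = 0).
PS = ½(107 − 53)(216) = 5832.

Producer surplus = 5832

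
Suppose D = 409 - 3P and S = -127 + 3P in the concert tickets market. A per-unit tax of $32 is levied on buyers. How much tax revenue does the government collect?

Tax revenue = 2976

Pre-tax equilibrium: P* = 268/3, Q* = 141.
Tax on buyers shifts demand to D = 409 − 3(P + 32) = 313 - 3P.
313 - 3P = -127 + 3P gives seller price Ps = 220/3; buyers pay Pb = 220/3 + 32 = 316/3.
New quantity: Q = 409 − 3(316/3) = 93.
Revenue = 32 × 93 = 2976.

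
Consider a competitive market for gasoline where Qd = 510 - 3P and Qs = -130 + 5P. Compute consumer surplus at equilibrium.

Consumer surplus = 12150

Equilibrium: 510 - 3P = -130 + 5P gives P* = 80, Q* = 270.
Demand choke price (Qd = 0): P = 170.
CS = ½(170 − 80)(270) = 12150.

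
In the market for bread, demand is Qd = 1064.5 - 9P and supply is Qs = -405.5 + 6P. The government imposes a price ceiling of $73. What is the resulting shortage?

Shortage = 375

Equilibrium price would be P* = 98, so the ceiling at 73 binds.
At P = 73: Qd = 1064.5 − 9(73) = 407.5, Qs = -405.5 + 6(73) = 32.5.
Shortage = 407.5 − 32.5 = 375.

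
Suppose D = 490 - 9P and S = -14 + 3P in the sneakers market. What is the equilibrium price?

Set D = S: 490 - 9P = -14 + 3P.
504 = 12P, so P* = 42.
Q* = 490 − 9(42) = 112.

P* = 42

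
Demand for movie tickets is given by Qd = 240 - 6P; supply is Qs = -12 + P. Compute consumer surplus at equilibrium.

Equilibrium: 240 - 6P = -12 + P gives P* = 36, Q* = 24.
Demand choke price (Qd = 0): P = 40.
CS = ½(40 − 36)(24) = 48.

Consumer surplus = 48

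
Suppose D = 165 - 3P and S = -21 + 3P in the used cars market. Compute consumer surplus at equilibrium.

Equilibrium: 165 - 3P = -21 + 3P gives P* = 31, Q* = 72.
Demand choke price (D = 0): P = 55.
CS = ½(55 − 31)(72) = 864.

Consumer surplus = 864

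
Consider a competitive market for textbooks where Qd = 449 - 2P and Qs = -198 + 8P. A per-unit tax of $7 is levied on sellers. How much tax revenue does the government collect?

Tax revenue = 2158.8

Pre-tax equilibrium: P* = 64.7, Q* = 319.6.
Tax on sellers shifts supply to Qs = -198 + 8(P − 7) = -254 + 8P.
449 - 2P = -254 + 8P gives buyer price Pb = 70.3; sellers receive Ps = 70.3 − 7 = 63.3.
New quantity: Q = 449 − 2(70.3) = 308.4.
Revenue = 7 × 308.4 = 2158.8.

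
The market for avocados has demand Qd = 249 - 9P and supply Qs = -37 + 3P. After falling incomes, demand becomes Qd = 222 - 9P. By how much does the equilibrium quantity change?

ΔQ = -6.75

Original equilibrium: P* = 143/6, Q* = 34.5.
New equilibrium: 222 - 9P = -37 + 3P, so 259 = 12P and P' = 259/12; Q' = 222 − 9(259/12) = 27.75.
Change in quantity: 27.75 − 34.5 = -6.75.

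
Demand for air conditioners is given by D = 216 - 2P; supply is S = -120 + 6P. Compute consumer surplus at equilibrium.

Equilibrium: 216 - 2P = -120 + 6P gives P* = 42, Q* = 132.
Demand choke price (D = 0): P = 108.
CS = ½(108 − 42)(132) = 4356.

Consumer surplus = 4356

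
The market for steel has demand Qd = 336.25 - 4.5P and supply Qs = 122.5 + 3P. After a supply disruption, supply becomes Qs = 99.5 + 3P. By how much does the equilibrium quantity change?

Original equilibrium: P* = 28.5, Q* = 208.
New equilibrium: 336.25 - 4.5P = 99.5 + 3P, so 236.75 = 7.5P and P' = 947/30; Q' = 336.25 − 4.5(947/30) = 194.2.
Change in quantity: 194.2 − 208 = -13.8.

ΔQ = -13.8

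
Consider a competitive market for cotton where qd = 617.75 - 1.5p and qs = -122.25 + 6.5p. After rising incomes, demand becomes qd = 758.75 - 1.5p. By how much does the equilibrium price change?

Δp = 17.625

Original equilibrium: p* = 92.5, q* = 479.
New equilibrium: 758.75 - 1.5p = -122.25 + 6.5p, so 881 = 8p and p' = 110.125; q' = 758.75 − 1.5(110.125) = 593.5625.
Change in price: 110.125 − 92.5 = 17.625.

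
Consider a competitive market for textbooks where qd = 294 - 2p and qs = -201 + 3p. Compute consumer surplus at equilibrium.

Equilibrium: 294 - 2p = -201 + 3p gives p* = 99, q* = 96.
Demand choke price (qd = 0): p = 147.
CS = ½(147 − 99)(96) = 2304.

Consumer surplus = 2304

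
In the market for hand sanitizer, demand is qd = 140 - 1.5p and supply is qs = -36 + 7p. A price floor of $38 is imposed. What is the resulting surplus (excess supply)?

Equilibrium price would be p* = 352/17, so the floor at 38 binds.
At p = 38: qd = 83, qs = 230.
Surplus = 230 − 83 = 147.

Surplus = 147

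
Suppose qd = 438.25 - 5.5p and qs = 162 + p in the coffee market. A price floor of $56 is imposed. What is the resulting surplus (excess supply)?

Surplus = 87.75

Equilibrium price would be p* = 42.5, so the floor at 56 binds.
At p = 56: qd = 130.25, qs = 218.
Surplus = 218 − 130.25 = 87.75.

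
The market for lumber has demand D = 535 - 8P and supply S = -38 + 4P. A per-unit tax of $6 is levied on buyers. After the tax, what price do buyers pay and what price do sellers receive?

Pre-tax equilibrium: P* = 47.75, Q* = 153.
Tax on buyers shifts demand to D = 535 − 8(P + 6) = 487 - 8P.
487 - 8P = -38 + 4P gives seller price Ps = 43.75; buyers pay Pb = 43.75 + 6 = 49.75.
New quantity: Q = 535 − 8(49.75) = 137.

Buyers pay $49.75, sellers receive $43.75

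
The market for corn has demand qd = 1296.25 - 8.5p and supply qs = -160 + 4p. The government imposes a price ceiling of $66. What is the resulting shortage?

Shortage = 631.25

Equilibrium price would be p* = 116.5, so the ceiling at 66 binds.
At p = 66: qd = 1296.25 − 8.5(66) = 735.25, qs = -160 + 4(66) = 104.
Shortage = 735.25 − 104 = 631.25.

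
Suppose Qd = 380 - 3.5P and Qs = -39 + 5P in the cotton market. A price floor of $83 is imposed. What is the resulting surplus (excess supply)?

Equilibrium price would be P* = 838/17, so the floor at 83 binds.
At P = 83: Qd = 89.5, Qs = 376.
Surplus = 376 − 89.5 = 286.5.

Surplus = 286.5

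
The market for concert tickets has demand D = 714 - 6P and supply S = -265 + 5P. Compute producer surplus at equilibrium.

Producer surplus = 3240

Equilibrium: 714 - 6P = -265 + 5P gives P* = 89, Q* = 180.
Supply starts at P = 53 (where S = 0).
PS = ½(89 − 53)(180) = 3240.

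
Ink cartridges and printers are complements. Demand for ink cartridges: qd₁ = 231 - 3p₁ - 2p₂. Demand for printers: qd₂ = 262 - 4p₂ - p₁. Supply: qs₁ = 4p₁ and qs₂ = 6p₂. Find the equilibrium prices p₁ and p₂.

p₁ = 893/34, p₂ = 1603/68

Market 1: 231 - 3p₁ - 2p₂ = 4p₁ → 7p₁ + 2p₂ = 231.
Market 2: 10p₂ + p₁ = 262.
Eliminating p₂: 10×(1) − 2×(2) gives 68p₁ = 1786, so p₁ = 893/34.
Back-substitute into (2): p₂ = (262 − 1×893/34) / 10 = 1603/68.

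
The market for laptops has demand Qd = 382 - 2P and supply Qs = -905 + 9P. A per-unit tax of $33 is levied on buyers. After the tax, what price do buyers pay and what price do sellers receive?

Buyers pay $144, sellers receive $111

Pre-tax equilibrium: P* = 117, Q* = 148.
Tax on buyers shifts demand to Qd = 382 − 2(P + 33) = 316 - 2P.
316 - 2P = -905 + 9P gives seller price Ps = 111; buyers pay Pb = 111 + 33 = 144.
New quantity: Q = 382 − 2(144) = 94.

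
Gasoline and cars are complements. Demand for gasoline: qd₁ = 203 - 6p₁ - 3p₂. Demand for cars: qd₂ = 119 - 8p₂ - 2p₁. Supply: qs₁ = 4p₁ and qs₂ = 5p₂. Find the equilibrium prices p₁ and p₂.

p₁ = 1141/62, p₂ = 196/31

Market 1: 203 - 6p₁ - 3p₂ = 4p₁ → 10p₁ + 3p₂ = 203.
Market 2: 13p₂ + 2p₁ = 119.
Eliminating p₂: 13×(1) − 3×(2) gives 124p₁ = 2282, so p₁ = 1141/62.
Back-substitute into (2): p₂ = (119 − 2×1141/62) / 13 = 196/31.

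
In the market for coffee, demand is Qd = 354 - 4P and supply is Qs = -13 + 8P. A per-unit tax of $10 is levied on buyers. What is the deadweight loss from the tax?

Pre-tax equilibrium: P* = 367/12, Q* = 695/3.
Tax on buyers shifts demand to Qd = 354 − 4(P + 10) = 314 - 4P.
314 - 4P = -13 + 8P gives seller price Ps = 27.25; buyers pay Pb = 27.25 + 10 = 37.25.
New quantity: Q = 354 − 4(37.25) = 205.
DWL = ½ × 10 × (695/3 − 205) = 400/3.

Deadweight loss = 400/3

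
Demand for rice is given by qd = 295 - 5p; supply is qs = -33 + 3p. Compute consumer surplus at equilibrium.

Consumer surplus = 810

Equilibrium: 295 - 5p = -33 + 3p gives p* = 41, q* = 90.
Demand choke price (qd = 0): p = 59.
CS = ½(59 − 41)(90) = 810.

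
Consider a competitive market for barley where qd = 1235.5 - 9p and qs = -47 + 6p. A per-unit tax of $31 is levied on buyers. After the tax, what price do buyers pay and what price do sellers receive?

Buyers pay $97.9, sellers receive $66.9

Pre-tax equilibrium: p* = 85.5, q* = 466.
Tax on buyers shifts demand to qd = 1235.5 − 9(p + 31) = 956.5 - 9p.
956.5 - 9p = -47 + 6p gives seller price ps = 66.9; buyers pay pb = 66.9 + 31 = 97.9.
New quantity: q = 1235.5 − 9(97.9) = 354.4.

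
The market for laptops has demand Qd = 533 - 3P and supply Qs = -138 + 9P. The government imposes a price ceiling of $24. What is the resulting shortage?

Equilibrium price would be P* = 671/12, so the ceiling at 24 binds.
At P = 24: Qd = 533 − 3(24) = 461, Qs = -138 + 9(24) = 78.
Shortage = 461 − 78 = 383.

Shortage = 383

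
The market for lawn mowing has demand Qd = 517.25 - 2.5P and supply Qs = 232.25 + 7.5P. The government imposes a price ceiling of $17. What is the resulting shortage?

Shortage = 115

Equilibrium price would be P* = 28.5, so the ceiling at 17 binds.
At P = 17: Qd = 517.25 − 2.5(17) = 474.75, Qs = 232.25 + 7.5(17) = 359.75.
Shortage = 474.75 − 359.75 = 115.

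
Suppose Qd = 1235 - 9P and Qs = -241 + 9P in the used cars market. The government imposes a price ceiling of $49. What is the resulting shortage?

Shortage = 594

Equilibrium price would be P* = 82, so the ceiling at 49 binds.
At P = 49: Qd = 1235 − 9(49) = 794, Qs = -241 + 9(49) = 200.
Shortage = 794 − 200 = 594.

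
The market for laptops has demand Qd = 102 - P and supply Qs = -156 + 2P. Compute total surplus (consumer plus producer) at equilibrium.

Total surplus = 192

Equilibrium: 102 - P = -156 + 2P gives P* = 86, Q* = 16.
Demand choke price: P = 102; supply starts at P = 78.
CS = ½(102 − 86)(16) = 128; PS = ½(86 − 78)(16) = 64.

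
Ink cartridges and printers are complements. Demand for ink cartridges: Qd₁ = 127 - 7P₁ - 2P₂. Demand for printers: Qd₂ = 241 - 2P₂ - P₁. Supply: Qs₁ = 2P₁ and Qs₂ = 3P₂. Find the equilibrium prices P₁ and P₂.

P₁ = 153/43, P₂ = 2042/43

Market 1: 127 - 7P₁ - 2P₂ = 2P₁ → 9P₁ + 2P₂ = 127.
Market 2: 5P₂ + P₁ = 241.
Eliminating P₂: 5×(1) − 2×(2) gives 43P₁ = 153, so P₁ = 153/43.
Back-substitute into (2): P₂ = (241 − 1×153/43) / 5 = 2042/43.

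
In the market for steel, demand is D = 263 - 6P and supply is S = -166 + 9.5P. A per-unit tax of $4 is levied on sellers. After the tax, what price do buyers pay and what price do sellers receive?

Buyers pay 934/31, sellers receive 810/31

Pre-tax equilibrium: P* = 858/31, Q* = 3005/31.
Tax on sellers shifts supply to S = -166 + 9.5(P − 4) = -204 + 9.5P.
263 - 6P = -204 + 9.5P gives buyer price Pb = 934/31; sellers receive Ps = 934/31 − 4 = 810/31.
New quantity: Q = 263 − 6(934/31) = 2549/31.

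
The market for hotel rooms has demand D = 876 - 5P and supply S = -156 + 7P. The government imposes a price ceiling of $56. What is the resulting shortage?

Shortage = 360

Equilibrium price would be P* = 86, so the ceiling at 56 binds.
At P = 56: D = 876 − 5(56) = 596, S = -156 + 7(56) = 236.
Shortage = 596 − 236 = 360.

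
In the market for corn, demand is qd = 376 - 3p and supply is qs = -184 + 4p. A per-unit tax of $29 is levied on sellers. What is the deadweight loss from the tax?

Deadweight loss = 5046/7

Pre-tax equilibrium: p* = 80, q* = 136.
Tax on sellers shifts supply to qs = -184 + 4(p − 29) = -300 + 4p.
376 - 3p = -300 + 4p gives buyer price pb = 676/7; sellers receive ps = 676/7 − 29 = 473/7.
New quantity: q = 376 − 3(676/7) = 604/7.
DWL = ½ × 29 × (136 − 604/7) = 5046/7.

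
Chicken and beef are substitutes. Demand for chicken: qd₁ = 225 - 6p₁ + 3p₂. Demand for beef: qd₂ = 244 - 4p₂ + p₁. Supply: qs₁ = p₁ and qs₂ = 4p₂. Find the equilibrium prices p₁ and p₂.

p₁ = 2532/53, p₂ = 1933/53

Market 1: 225 - 6p₁ + 3p₂ = p₁ → 7p₁ - 3p₂ = 225.
Market 2: 8p₂ - p₁ = 244.
Eliminating p₂: 8×(1) + 3×(2) gives 53p₁ = 2532, so p₁ = 2532/53.
Back-substitute into (2): p₂ = (244 + 1×2532/53) / 8 = 1933/53.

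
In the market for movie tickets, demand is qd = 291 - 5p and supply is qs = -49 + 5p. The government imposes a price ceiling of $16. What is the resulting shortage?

Shortage = 180

Equilibrium price would be p* = 34, so the ceiling at 16 binds.
At p = 16: qd = 291 − 5(16) = 211, qs = -49 + 5(16) = 31.
Shortage = 211 − 31 = 180.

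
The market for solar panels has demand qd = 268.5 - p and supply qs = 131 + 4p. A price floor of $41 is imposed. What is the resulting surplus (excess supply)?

Equilibrium price would be p* = 27.5, so the floor at 41 binds.
At p = 41: qd = 227.5, qs = 295.
Surplus = 295 − 227.5 = 67.5.

Surplus = 67.5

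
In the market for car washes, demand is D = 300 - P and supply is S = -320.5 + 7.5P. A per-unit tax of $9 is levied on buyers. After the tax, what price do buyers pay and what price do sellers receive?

Pre-tax equilibrium: P* = 73, Q* = 227.
Tax on buyers shifts demand to D = 300 − 1(P + 9) = 291 - P.
291 - P = -320.5 + 7.5P gives seller price Ps = 1223/17; buyers pay Pb = 1223/17 + 9 = 1376/17.
New quantity: Q = 300 − 1(1376/17) = 3724/17.

Buyers pay 1376/17, sellers receive 1223/17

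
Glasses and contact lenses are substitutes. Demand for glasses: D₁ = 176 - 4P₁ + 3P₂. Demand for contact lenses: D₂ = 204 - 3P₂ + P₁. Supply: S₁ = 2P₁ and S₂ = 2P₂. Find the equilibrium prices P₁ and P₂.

P₁ = 1492/27, P₂ = 1400/27

Market 1: 176 - 4P₁ + 3P₂ = 2P₁ → 6P₁ - 3P₂ = 176.
Market 2: 5P₂ - P₁ = 204.
Eliminating P₂: 5×(1) + 3×(2) gives 27P₁ = 1492, so P₁ = 1492/27.
Back-substitute into (2): P₂ = (204 + 1×1492/27) / 5 = 1400/27.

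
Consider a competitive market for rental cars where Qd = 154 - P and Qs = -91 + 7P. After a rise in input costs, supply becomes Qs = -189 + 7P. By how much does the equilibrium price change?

Original equilibrium: P* = 30.625, Q* = 123.375.
New equilibrium: 154 - P = -189 + 7P, so 343 = 8P and P' = 42.875; Q' = 154 − 1(42.875) = 111.125.
Change in price: 42.875 − 30.625 = 12.25.

ΔP = 12.25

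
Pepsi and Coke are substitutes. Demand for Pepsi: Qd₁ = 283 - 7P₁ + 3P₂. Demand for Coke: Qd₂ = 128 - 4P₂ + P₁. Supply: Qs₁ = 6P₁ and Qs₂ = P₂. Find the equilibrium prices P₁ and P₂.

Market 1: 283 - 7P₁ + 3P₂ = 6P₁ → 13P₁ - 3P₂ = 283.
Market 2: 5P₂ - P₁ = 128.
Eliminating P₂: 5×(1) + 3×(2) gives 62P₁ = 1799, so P₁ = 1799/62.
Back-substitute into (2): P₂ = (128 + 1×1799/62) / 5 = 1947/62.

P₁ = 1799/62, P₂ = 1947/62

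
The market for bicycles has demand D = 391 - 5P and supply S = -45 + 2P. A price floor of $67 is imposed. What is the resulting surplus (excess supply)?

Surplus = 33

Equilibrium price would be P* = 436/7, so the floor at 67 binds.
At P = 67: D = 56, S = 89.
Surplus = 89 − 56 = 33.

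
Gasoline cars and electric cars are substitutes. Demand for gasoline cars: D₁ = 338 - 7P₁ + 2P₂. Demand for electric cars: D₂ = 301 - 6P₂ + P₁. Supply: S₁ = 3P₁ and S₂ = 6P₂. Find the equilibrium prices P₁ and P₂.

Market 1: 338 - 7P₁ + 2P₂ = 3P₁ → 10P₁ - 2P₂ = 338.
Market 2: 12P₂ - P₁ = 301.
Eliminating P₂: 12×(1) + 2×(2) gives 118P₁ = 4658, so P₁ = 2329/59.
Back-substitute into (2): P₂ = (301 + 1×2329/59) / 12 = 1674/59.

P₁ = 2329/59, P₂ = 1674/59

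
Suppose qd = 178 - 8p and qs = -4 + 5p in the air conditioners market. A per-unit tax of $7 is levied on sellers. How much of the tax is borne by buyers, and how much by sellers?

Pre-tax equilibrium: p* = 14, q* = 66.
Tax on sellers shifts supply to qs = -4 + 5(p − 7) = -39 + 5p.
178 - 8p = -39 + 5p gives buyer price pb = 217/13; sellers receive ps = 217/13 − 7 = 126/13.
New quantity: q = 178 − 8(217/13) = 578/13.
Buyer burden = 217/13 − 14 = 35/13; seller burden = 14 − 126/13 = 56/13.

Buyers bear 35/13, sellers bear 56/13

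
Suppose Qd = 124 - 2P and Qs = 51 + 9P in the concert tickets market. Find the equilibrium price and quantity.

Set Qd = Qs: 124 - 2P = 51 + 9P.
73 = 11P, so P* = 73/11.
Q* = 124 − 2(73/11) = 1218/11.

P* = 73/11, Q* = 1218/11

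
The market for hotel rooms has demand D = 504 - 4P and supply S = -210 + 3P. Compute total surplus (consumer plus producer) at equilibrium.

Total surplus = 2688

Equilibrium: 504 - 4P = -210 + 3P gives P* = 102, Q* = 96.
Demand choke price: P = 126; supply starts at P = 70.
CS = ½(126 − 102)(96) = 1152; PS = ½(102 − 70)(96) = 1536.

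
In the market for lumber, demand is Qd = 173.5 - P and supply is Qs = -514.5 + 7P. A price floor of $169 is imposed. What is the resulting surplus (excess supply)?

Equilibrium price would be P* = 86, so the floor at 169 binds.
At P = 169: Qd = 4.5, Qs = 668.5.
Surplus = 668.5 − 4.5 = 664.

Surplus = 664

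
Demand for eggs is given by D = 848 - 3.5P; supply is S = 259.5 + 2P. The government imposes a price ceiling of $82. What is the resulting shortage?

Equilibrium price would be P* = 107, so the ceiling at 82 binds.
At P = 82: D = 848 − 3.5(82) = 561, S = 259.5 + 2(82) = 423.5.
Shortage = 561 − 423.5 = 137.5.

Shortage = 137.5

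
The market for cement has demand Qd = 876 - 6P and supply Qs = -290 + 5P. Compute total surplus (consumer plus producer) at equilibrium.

Total surplus = 10560

Equilibrium: 876 - 6P = -290 + 5P gives P* = 106, Q* = 240.
Demand choke price: P = 146; supply starts at P = 58.
CS = ½(146 − 106)(240) = 4800; PS = ½(106 − 58)(240) = 5760.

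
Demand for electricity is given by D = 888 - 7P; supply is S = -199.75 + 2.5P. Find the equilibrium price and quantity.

P* = 114.5, Q* = 86.5

Set D = S: 888 - 7P = -199.75 + 2.5P.
1087.75 = 9.5P, so P* = 114.5.
Q* = 888 − 7(114.5) = 86.5.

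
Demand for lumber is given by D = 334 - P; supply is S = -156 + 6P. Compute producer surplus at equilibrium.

Producer surplus = 5808

Equilibrium: 334 - P = -156 + 6P gives P* = 70, Q* = 264.
Supply starts at P = 26 (where S = 0).
PS = ½(70 − 26)(264) = 5808.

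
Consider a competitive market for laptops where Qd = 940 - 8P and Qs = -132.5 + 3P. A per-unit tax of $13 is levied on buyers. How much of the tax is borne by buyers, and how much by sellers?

Pre-tax equilibrium: P* = 97.5, Q* = 160.
Tax on buyers shifts demand to Qd = 940 − 8(P + 13) = 836 - 8P.
836 - 8P = -132.5 + 3P gives seller price Ps = 1937/22; buyers pay Pb = 1937/22 + 13 = 2223/22.
New quantity: Q = 940 − 8(2223/22) = 1448/11.
Buyer burden = 2223/22 − 97.5 = 39/11; seller burden = 97.5 − 1937/22 = 104/11.

Buyers bear 39/11, sellers bear 104/11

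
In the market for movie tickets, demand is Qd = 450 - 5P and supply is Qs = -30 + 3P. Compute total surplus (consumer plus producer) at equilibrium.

Equilibrium: 450 - 5P = -30 + 3P gives P* = 60, Q* = 150.
Demand choke price: P = 90; supply starts at P = 10.
CS = ½(90 − 60)(150) = 2250; PS = ½(60 − 10)(150) = 3750.

Total surplus = 6000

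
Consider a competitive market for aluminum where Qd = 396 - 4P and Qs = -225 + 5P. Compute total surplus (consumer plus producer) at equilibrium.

Equilibrium: 396 - 4P = -225 + 5P gives P* = 69, Q* = 120.
Demand choke price: P = 99; supply starts at P = 45.
CS = ½(99 − 69)(120) = 1800; PS = ½(69 − 45)(120) = 1440.

Total surplus = 3240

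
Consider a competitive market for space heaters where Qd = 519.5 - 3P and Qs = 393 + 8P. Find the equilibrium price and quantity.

Set Qd = Qs: 519.5 - 3P = 393 + 8P.
126.5 = 11P, so P* = 11.5.
Q* = 519.5 − 3(11.5) = 485.

P* = 11.5, Q* = 485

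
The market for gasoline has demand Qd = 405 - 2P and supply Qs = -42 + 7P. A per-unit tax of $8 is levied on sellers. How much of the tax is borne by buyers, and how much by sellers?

Pre-tax equilibrium: P* = 149/3, Q* = 917/3.
Tax on sellers shifts supply to Qs = -42 + 7(P − 8) = -98 + 7P.
405 - 2P = -98 + 7P gives buyer price Pb = 503/9; sellers receive Ps = 503/9 − 8 = 431/9.
New quantity: Q = 405 − 2(503/9) = 2639/9.
Buyer burden = 503/9 − 149/3 = 56/9; seller burden = 149/3 − 431/9 = 16/9.

Buyers bear 56/9, sellers bear 16/9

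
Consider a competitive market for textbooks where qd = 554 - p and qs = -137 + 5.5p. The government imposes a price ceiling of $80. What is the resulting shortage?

Shortage = 171

Equilibrium price would be p* = 1382/13, so the ceiling at 80 binds.
At p = 80: qd = 554 − 1(80) = 474, qs = -137 + 5.5(80) = 303.
Shortage = 474 − 303 = 171.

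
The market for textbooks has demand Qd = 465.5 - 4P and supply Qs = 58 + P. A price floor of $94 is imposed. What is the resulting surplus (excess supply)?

Equilibrium price would be P* = 81.5, so the floor at 94 binds.
At P = 94: Qd = 89.5, Qs = 152.
Surplus = 152 − 89.5 = 62.5.

Surplus = 62.5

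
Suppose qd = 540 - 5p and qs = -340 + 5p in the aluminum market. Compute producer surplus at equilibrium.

Equilibrium: 540 - 5p = -340 + 5p gives p* = 88, q* = 100.
Supply starts at p = 68 (where qs = 0).
PS = ½(88 − 68)(100) = 1000.

Producer surplus = 1000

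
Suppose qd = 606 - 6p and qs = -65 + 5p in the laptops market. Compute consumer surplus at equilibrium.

Consumer surplus = 4800

Equilibrium: 606 - 6p = -65 + 5p gives p* = 61, q* = 240.
Demand choke price (qd = 0): p = 101.
CS = ½(101 − 61)(240) = 4800.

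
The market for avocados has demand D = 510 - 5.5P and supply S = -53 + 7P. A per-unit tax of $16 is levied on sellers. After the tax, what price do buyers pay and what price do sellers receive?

Pre-tax equilibrium: P* = 45.04, Q* = 262.28.
Tax on sellers shifts supply to S = -53 + 7(P − 16) = -165 + 7P.
510 - 5.5P = -165 + 7P gives buyer price Pb = 54; sellers receive Ps = 54 − 16 = 38.
New quantity: Q = 510 − 5.5(54) = 213.

Buyers pay $54, sellers receive $38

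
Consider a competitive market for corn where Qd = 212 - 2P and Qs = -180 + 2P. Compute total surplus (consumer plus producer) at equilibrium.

Equilibrium: 212 - 2P = -180 + 2P gives P* = 98, Q* = 16.
Demand choke price: P = 106; supply starts at P = 90.
CS = ½(106 − 98)(16) = 64; PS = ½(98 − 90)(16) = 64.

Total surplus = 128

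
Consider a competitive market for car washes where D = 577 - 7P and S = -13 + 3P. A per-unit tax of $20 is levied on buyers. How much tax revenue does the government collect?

Pre-tax equilibrium: P* = 59, Q* = 164.
Tax on buyers shifts demand to D = 577 − 7(P + 20) = 437 - 7P.
437 - 7P = -13 + 3P gives seller price Ps = 45; buyers pay Pb = 45 + 20 = 65.
New quantity: Q = 577 − 7(65) = 122.
Revenue = 20 × 122 = 2440.

Tax revenue = 2440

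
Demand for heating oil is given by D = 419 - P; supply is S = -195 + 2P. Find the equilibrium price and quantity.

Set D = S: 419 - P = -195 + 2P.
614 = 3P, so P* = 614/3.
Q* = 419 − 1(614/3) = 643/3.

P* = 614/3, Q* = 643/3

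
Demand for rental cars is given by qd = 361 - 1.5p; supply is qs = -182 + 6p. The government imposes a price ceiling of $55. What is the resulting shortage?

Shortage = 130.5

Equilibrium price would be p* = 72.4, so the ceiling at 55 binds.
At p = 55: qd = 361 − 1.5(55) = 278.5, qs = -182 + 6(55) = 148.
Shortage = 278.5 − 148 = 130.5.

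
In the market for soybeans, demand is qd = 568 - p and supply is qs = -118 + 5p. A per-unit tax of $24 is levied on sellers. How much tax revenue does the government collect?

Pre-tax equilibrium: p* = 343/3, q* = 1361/3.
Tax on sellers shifts supply to qs = -118 + 5(p − 24) = -238 + 5p.
568 - p = -238 + 5p gives buyer price pb = 403/3; sellers receive ps = 403/3 − 24 = 331/3.
New quantity: q = 568 − 1(403/3) = 1301/3.
Revenue = 24 × 1301/3 = 10408.

Tax revenue = 10408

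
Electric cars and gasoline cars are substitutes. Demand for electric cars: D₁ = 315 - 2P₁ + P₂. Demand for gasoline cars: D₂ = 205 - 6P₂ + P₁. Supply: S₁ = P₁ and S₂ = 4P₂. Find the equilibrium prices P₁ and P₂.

P₁ = 3355/29, P₂ = 930/29

Market 1: 315 - 2P₁ + P₂ = P₁ → 3P₁ - P₂ = 315.
Market 2: 10P₂ - P₁ = 205.
Eliminating P₂: 10×(1) + 1×(2) gives 29P₁ = 3355, so P₁ = 3355/29.
Back-substitute into (2): P₂ = (205 + 1×3355/29) / 10 = 930/29.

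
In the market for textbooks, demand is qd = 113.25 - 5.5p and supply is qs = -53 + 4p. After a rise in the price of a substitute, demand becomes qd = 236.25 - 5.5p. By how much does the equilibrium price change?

Original equilibrium: p* = 17.5, q* = 17.
New equilibrium: 236.25 - 5.5p = -53 + 4p, so 289.25 = 9.5p and p' = 1157/38; q' = 236.25 − 5.5(1157/38) = 1307/19.
Change in price: 1157/38 − 17.5 = 246/19.

Δp = 246/19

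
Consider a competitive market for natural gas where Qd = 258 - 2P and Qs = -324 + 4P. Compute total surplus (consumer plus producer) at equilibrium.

Total surplus = 1536

Equilibrium: 258 - 2P = -324 + 4P gives P* = 97, Q* = 64.
Demand choke price: P = 129; supply starts at P = 81.
CS = ½(129 − 97)(64) = 1024; PS = ½(97 − 81)(64) = 512.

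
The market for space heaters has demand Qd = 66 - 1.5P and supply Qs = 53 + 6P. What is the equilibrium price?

P* = 26/15

Set Qd = Qs: 66 - 1.5P = 53 + 6P.
13 = 7.5P, so P* = 26/15.
Q* = 66 − 1.5(26/15) = 63.4.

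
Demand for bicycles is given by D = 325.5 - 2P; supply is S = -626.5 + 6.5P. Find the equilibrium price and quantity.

P* = 112, Q* = 101.5

Set D = S: 325.5 - 2P = -626.5 + 6.5P.
952 = 8.5P, so P* = 112.
Q* = 325.5 − 2(112) = 101.5.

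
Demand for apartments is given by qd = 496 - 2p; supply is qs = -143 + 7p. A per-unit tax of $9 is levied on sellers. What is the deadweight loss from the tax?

Deadweight loss = 63

Pre-tax equilibrium: p* = 71, q* = 354.
Tax on sellers shifts supply to qs = -143 + 7(p − 9) = -206 + 7p.
496 - 2p = -206 + 7p gives buyer price pb = 78; sellers receive ps = 78 − 9 = 69.
New quantity: q = 496 − 2(78) = 340.
DWL = ½ × 9 × (354 − 340) = 63.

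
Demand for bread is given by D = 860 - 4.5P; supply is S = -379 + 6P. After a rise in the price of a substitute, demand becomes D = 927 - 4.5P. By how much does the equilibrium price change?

Original equilibrium: P* = 118, Q* = 329.
New equilibrium: 927 - 4.5P = -379 + 6P, so 1306 = 10.5P and P' = 2612/21; Q' = 927 − 4.5(2612/21) = 2571/7.
Change in price: 2612/21 − 118 = 134/21.

ΔP = 134/21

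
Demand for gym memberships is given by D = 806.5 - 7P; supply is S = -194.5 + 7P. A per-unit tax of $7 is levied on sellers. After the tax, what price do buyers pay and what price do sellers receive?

Pre-tax equilibrium: P* = 71.5, Q* = 306.
Tax on sellers shifts supply to S = -194.5 + 7(P − 7) = -243.5 + 7P.
806.5 - 7P = -243.5 + 7P gives buyer price Pb = 75; sellers receive Ps = 75 − 7 = 68.
New quantity: Q = 806.5 − 7(75) = 281.5.

Buyers pay $75, sellers receive $68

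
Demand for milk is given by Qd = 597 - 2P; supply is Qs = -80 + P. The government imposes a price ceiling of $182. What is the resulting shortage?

Shortage = 131

Equilibrium price would be P* = 677/3, so the ceiling at 182 binds.
At P = 182: Qd = 597 − 2(182) = 233, Qs = -80 + 1(182) = 102.
Shortage = 233 − 102 = 131.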